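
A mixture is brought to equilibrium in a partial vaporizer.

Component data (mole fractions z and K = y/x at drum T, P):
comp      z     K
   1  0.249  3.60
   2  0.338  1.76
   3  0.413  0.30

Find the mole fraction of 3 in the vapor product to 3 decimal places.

Let ψ = V/F and solve Σ zᵢ(Kᵢ−1)/(1+ψ(Kᵢ−1)) = 0.
Feasibility: ΣzᵢKᵢ = 1.615, Σzᵢ/Kᵢ = 1.638 — both > 1, two phases present.
Newton–Raphson from ψ = 0.5:
  ψ = 0.500: g = 0.0229, g' = -0.900 → ψ = 0.525
Converged at ψ = 0.525.
Compositions from xᵢ = zᵢ/(1+ψ(Kᵢ−1)), yᵢ = Kᵢxᵢ:
  1: x = 0.105, y = 0.379
  2: x = 0.242, y = 0.425
  3: x = 0.653, y = 0.196

y_3 = 0.196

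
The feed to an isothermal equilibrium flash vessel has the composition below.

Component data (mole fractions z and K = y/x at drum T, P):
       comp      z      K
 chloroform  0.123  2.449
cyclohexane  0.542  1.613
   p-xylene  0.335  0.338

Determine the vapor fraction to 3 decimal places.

Rachford–Rice: g(ψ) = Σ zᵢ(Kᵢ−1)/(1+ψ(Kᵢ−1)) = 0.
g(0) = ΣzᵢKᵢ − 1 = 0.289 and g(1) = 1 − Σzᵢ/Kᵢ = -0.377, so a root lies in (0, 1).
Iterate (Newton) starting at ψ = 0.5:
  ψ = 0.500: g = 0.0262, g' = -0.534 → ψ = 0.549
  ψ = 0.549: g = -0.0005, g' = -0.556 → ψ = 0.548
Converged at ψ = 0.548.

ψ = 0.548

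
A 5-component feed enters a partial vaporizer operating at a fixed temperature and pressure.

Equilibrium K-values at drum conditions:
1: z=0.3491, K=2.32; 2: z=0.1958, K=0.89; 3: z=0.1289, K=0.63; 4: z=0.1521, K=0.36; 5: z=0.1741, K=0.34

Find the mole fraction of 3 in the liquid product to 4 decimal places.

x_3 = 0.1440

Newton iteration, ψ⁰ = 0.63:
  ψ = 0.6300: g = -0.19354, g' = -0.6112 → ψ = 0.3133
  ψ = 0.3133: g = -0.01689, g' = -0.5475 → ψ = 0.2825
  ψ = 0.2825: g = 0.00010, g' = -0.5547 → ψ = 0.2827
Converged at ψ = 0.2827.
Compositions from xᵢ = zᵢ/(1+ψ(Kᵢ−1)), yᵢ = Kᵢxᵢ:
  1: x = 0.2542, y = 0.5898
  2: x = 0.2021, y = 0.1799
  3: x = 0.1440, y = 0.0907
  4: x = 0.1857, y = 0.0668
  5: x = 0.2140, y = 0.0728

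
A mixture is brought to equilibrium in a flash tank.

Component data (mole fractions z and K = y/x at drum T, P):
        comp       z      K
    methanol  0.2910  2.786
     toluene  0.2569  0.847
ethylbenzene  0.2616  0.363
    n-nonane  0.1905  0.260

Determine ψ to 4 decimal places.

Material balance + equilibrium reduce to Σ zᵢ(Kᵢ−1)/(1+ψ(Kᵢ−1)) = 0.
Check two-phase: ΣzᵢKᵢ = 1.1728 > 1 and Σzᵢ/Kᵢ = 1.8611 > 1, so g(0) = 0.1728 > 0 and g(1) = -0.8611 < 0.
Iterate (Newton) starting at ψ = 0.5:
  ψ = 0.5000: g = -0.23629, g' = -0.7575 → ψ = 0.1881
  ψ = 0.1881: g = -0.00449, g' = -0.8043 → ψ = 0.1825
Converged at ψ = 0.1825.

ψ = 0.1825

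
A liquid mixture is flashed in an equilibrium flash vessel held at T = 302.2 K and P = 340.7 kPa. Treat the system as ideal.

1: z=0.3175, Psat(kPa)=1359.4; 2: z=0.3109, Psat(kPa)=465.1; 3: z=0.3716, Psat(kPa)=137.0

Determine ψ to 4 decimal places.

ψ = 0.7212

Raoult's law: Kᵢ = Pᵢˢᵃᵗ/P = Pᵢˢᵃᵗ/340.7.
  K_1 = 1359.4/340.7 = 3.990021, K_2 = 465.1/340.7 = 1.365131, K_3 = 137.0/340.7 = 0.402113
Let ψ = V/F and solve Σ zᵢ(Kᵢ−1)/(1+ψ(Kᵢ−1)) = 0.
g(0) = ΣzᵢKᵢ − 1 = 0.8407 and g(1) = 1 − Σzᵢ/Kᵢ = -0.2314, so a root lies in (0, 1).
Iterate (Newton) starting at ψ = 0.34:
  ψ = 0.3400: g = 0.29288, g' = -0.9401 → ψ = 0.6516
  ψ = 0.6516: g = 0.04976, g' = -0.7101 → ψ = 0.7216
  ψ = 0.7216: g = -0.00028, g' = -0.7216 → ψ = 0.7212
Converged at ψ = 0.7212.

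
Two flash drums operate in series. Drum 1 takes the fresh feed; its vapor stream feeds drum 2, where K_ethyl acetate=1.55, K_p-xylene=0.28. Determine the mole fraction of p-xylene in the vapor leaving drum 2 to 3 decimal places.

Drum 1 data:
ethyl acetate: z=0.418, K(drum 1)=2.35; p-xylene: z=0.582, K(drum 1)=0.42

y_p-xylene (drum 2) = 0.121

Drum 1:
Rachford–Rice: g(ψ₁) = Σ zᵢ(Kᵢ−1)/(1+ψ₁(Kᵢ−1)) = 0.
g(0) = ΣzᵢKᵢ − 1 = 0.227 and g(1) = 1 − Σzᵢ/Kᵢ = -0.564, so a root lies in (0, 1).
Iterate (Newton) starting at ψ₁ = 0.5:
  ψ₁ = 0.500: g = -0.1385, g' = -0.660 → ψ₁ = 0.290
Converged at ψ₁ = 0.290.
Drum-1 compositions:
  ethyl acetate: x = 0.301, y = 0.706
  p-xylene: x = 0.699, y = 0.294
Drum-2 feed = drum-1 vapor: z₂ = (0.7062, 0.2938).
Drum 2:
Rachford–Rice: g(ψ₂) = Σ zᵢ(Kᵢ−1)/(1+ψ₂(Kᵢ−1)) = 0.
Check two-phase: ΣzᵢKᵢ = 1.177 > 1 and Σzᵢ/Kᵢ = 1.505 > 1, so g(0) = 0.177 > 0 and g(1) = -0.505 < 0.
Iterate (Newton) starting at ψ₂ = 0.64:
  ψ₂ = 0.640: g = -0.1050, g' = -0.641 → ψ₂ = 0.476
  ψ₂ = 0.476: g = -0.0140, g' = -0.487 → ψ₂ = 0.447
Converged at ψ₂ = 0.447.
  ethyl acetate: x = 0.567, y = 0.879
  p-xylene: x = 0.433, y = 0.121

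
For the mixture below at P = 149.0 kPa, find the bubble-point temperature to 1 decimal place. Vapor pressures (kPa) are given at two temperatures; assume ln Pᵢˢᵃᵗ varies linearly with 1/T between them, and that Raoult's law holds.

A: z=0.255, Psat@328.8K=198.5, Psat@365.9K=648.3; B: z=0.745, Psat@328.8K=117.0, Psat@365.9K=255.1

T = 331.6 K

Bubble-point temperature: ΣzᵢPᵢˢᵃᵗ(T) = P. Interpolate ln Pᵢˢᵃᵗ = aᵢ + bᵢ/T.
  T = 328.8 K: ΣzᵢPᵢˢᵃᵗ = 137.78 kPa
  T = 365.9 K: ΣzᵢPᵢˢᵃᵗ = 355.37 kPa
  T = 347.4 K: ΣzᵢPᵢˢᵃᵗ = 226.12 kPa
  T = 338.1 K: ΣzᵢPᵢˢᵃᵗ = 177.47 kPa
  T = 333.5 K: ΣzᵢPᵢˢᵃᵗ = 156.81 kPa
  T = 331.1 K: ΣzᵢPᵢˢᵃᵗ = 146.84 kPa
Interpolating between 331.1 K and 333.5 K gives T ≈ 331.6 K.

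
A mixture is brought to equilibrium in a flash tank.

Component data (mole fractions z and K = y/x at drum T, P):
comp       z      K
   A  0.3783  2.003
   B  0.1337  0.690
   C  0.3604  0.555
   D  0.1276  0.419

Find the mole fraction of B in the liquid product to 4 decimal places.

x_B = 0.1439

Rachford–Rice: g(β) = Σ zᵢ(Kᵢ−1)/(1+β(Kᵢ−1)) = 0.
Feasibility: ΣzᵢKᵢ = 1.1035, Σzᵢ/Kᵢ = 1.3365 — both > 1, two phases present.
Newton–Raphson from β = 0.5:
  β = 0.5000: g = -0.10711, g' = -0.3904 → β = 0.2257
  β = 0.2257: g = 0.00124, g' = -0.4132 → β = 0.2287
Converged at β = 0.2287.
Compositions from xᵢ = zᵢ/(1+β(Kᵢ−1)), yᵢ = Kᵢxᵢ:
  A: x = 0.3077, y = 0.6164
  B: x = 0.1439, y = 0.0993
  C: x = 0.4012, y = 0.2227
  D: x = 0.1471, y = 0.0617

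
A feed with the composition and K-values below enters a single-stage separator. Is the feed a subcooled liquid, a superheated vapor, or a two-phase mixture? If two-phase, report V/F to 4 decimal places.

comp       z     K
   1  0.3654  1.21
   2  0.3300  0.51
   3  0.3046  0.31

ΣzᵢKᵢ = 0.7049; Σzᵢ/Kᵢ = 1.9316.
Since ΣzᵢKᵢ < 1 the mixture is below its bubble point — single liquid phase.

subcooled liquid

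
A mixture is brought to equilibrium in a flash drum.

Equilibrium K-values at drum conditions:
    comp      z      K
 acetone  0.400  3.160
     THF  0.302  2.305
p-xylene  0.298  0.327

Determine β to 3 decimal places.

Newton iteration, β⁰ = 0.5:
  β = 0.500: g = 0.3516, g' = -0.926 → β = 0.880
  β = 0.880: g = -0.0101, g' = -1.144 → β = 0.871
Converged at β = 0.871.

β = 0.871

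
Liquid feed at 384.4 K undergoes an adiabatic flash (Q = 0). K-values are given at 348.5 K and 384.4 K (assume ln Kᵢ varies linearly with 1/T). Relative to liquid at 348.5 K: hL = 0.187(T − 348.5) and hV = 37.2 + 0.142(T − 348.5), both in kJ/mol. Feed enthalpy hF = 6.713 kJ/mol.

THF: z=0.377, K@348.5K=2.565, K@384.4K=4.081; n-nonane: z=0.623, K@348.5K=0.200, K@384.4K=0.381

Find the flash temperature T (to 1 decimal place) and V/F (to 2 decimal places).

Adiabatic flash: solve Rachford–Rice at each trial T, then check hF = ψ·hV(T) + (1−ψ)·hL(T).
  T = 348.5 K: K = (2.565, 0.200), RR gives ψ = 0.073, H_out = 2.722 kJ/mol
  T = 384.4 K: K = (4.081, 0.381), RR gives ψ = 0.407, H_out = 21.190 kJ/mol
  T = 366.4 K: K = (3.270, 0.280), RR gives ψ = 0.249, H_out = 12.422 kJ/mol
  T = 357.4 K: K = (2.903, 0.237), RR gives ψ = 0.167, H_out = 7.812 kJ/mol
  T = 352.9 K: K = (2.729, 0.218), RR gives ψ = 0.122, H_out = 5.328 kJ/mol
  T = 355.1 K: K = (2.813, 0.227), RR gives ψ = 0.144, H_out = 6.562 kJ/mol
Linear interpolation between T = 355.1 (H_out = 6.562) and T = 357.4 (H_out = 7.812) on hF = 6.713 gives T ≈ 355.4 K, at which ψ = 0.15.

T = 355.4 K, V/F = 0.15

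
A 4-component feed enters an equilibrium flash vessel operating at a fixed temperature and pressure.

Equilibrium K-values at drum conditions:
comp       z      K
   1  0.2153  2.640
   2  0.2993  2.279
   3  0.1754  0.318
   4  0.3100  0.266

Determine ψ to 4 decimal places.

ψ = 0.3779

Let ψ = V/F and solve Σ zᵢ(Kᵢ−1)/(1+ψ(Kᵢ−1)) = 0.
Feasibility: ΣzᵢKᵢ = 1.3887, Σzᵢ/Kᵢ = 1.9299 — both > 1, two phases present.
Newton iteration, ψ⁰ = 0.5:
  ψ = 0.5000: g = -0.11349, g' = -0.9616 → ψ = 0.3820
  ψ = 0.3820: g = -0.00370, g' = -0.9116 → ψ = 0.3779
Converged at ψ = 0.3779.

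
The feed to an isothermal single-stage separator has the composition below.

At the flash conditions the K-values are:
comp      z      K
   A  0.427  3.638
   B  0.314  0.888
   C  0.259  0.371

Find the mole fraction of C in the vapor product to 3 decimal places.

Newton–Raphson from ψ = 0.5:
  ψ = 0.500: g = 0.2108, g' = -0.775 → ψ = 0.772
  ψ = 0.772: g = 0.0157, g' = -0.714 → ψ = 0.794
Converged at ψ = 0.794.
Compositions from xᵢ = zᵢ/(1+ψ(Kᵢ−1)), yᵢ = Kᵢxᵢ:
  A: x = 0.138, y = 0.502
  B: x = 0.345, y = 0.306
  C: x = 0.517, y = 0.192

y_C = 0.192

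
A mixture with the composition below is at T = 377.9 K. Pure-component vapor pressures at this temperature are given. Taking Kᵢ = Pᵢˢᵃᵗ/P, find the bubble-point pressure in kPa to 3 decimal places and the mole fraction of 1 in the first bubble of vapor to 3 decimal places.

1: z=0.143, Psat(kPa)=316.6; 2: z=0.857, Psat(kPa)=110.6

At the bubble point ψ → 0, so ΣzᵢKᵢ = 1 with Kᵢ = Pᵢˢᵃᵗ/P ⇒ P = ΣzᵢPᵢˢᵃᵗ.
P = 0.143·316.6 + 0.857·110.6 = 140.058 kPa
yᵢ = zᵢPᵢˢᵃᵗ/P ⇒ y_1 = 0.143·316.6/140.058 = 0.323

Pbub = 140.058 kPa, y_1 = 0.323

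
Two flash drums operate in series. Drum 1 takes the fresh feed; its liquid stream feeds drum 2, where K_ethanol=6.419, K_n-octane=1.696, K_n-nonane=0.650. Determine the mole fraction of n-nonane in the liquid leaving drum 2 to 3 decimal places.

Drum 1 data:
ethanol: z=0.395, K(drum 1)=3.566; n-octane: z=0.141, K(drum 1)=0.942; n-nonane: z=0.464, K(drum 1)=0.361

x_n-nonane (drum 2) = 0.855

Drum 1:
Let ψ₁ = V/F and solve Σ zᵢ(Kᵢ−1)/(1+ψ₁(Kᵢ−1)) = 0.
Check two-phase: ΣzᵢKᵢ = 1.709 > 1 and Σzᵢ/Kᵢ = 1.546 > 1, so g(0) = 0.709 > 0 and g(1) = -0.546 < 0.
Newton iteration, ψ₁⁰ = 0.41:
  ψ₁ = 0.410: g = 0.0838, g' = -0.966 → ψ₁ = 0.497
  ψ₁ = 0.497: g = 0.0028, g' = -0.910 → ψ₁ = 0.500
Converged at ψ₁ = 0.500.
Drum-1 compositions:
  ethanol: x = 0.173, y = 0.617
  n-octane: x = 0.145, y = 0.137
  n-nonane: x = 0.682, y = 0.246
Drum-2 feed = drum-1 liquid: z₂ = (0.1731, 0.1452, 0.6817).
Drum 2:
Let ψ₂ = V/F and solve Σ zᵢ(Kᵢ−1)/(1+ψ₂(Kᵢ−1)) = 0.
g(0) = ΣzᵢKᵢ − 1 = 0.800 and g(1) = 1 − Σzᵢ/Kᵢ = -0.161, so a root lies in (0, 1).
Newton–Raphson from ψ₂ = 0.5:
  ψ₂ = 0.500: g = 0.0386, g' = -0.531 → ψ₂ = 0.573
  ψ₂ = 0.573: g = 0.0024, g' = -0.468 → ψ₂ = 0.578
Converged at ψ₂ = 0.578.
  ethanol: x = 0.042, y = 0.269
  n-octane: x = 0.104, y = 0.176
  n-nonane: x = 0.855, y = 0.555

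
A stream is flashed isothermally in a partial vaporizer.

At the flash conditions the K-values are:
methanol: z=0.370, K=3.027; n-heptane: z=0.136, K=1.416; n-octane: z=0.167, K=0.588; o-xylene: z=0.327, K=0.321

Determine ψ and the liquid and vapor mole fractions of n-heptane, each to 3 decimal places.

Rachford–Rice: g(ψ) = Σ zᵢ(Kᵢ−1)/(1+ψ(Kᵢ−1)) = 0.
g(0) = ΣzᵢKᵢ − 1 = 0.516 and g(1) = 1 − Σzᵢ/Kᵢ = -0.521, so a root lies in (0, 1).
Newton–Raphson from ψ = 0.5:
  ψ = 0.500: g = -0.0035, g' = -0.782 → ψ = 0.496
Converged at ψ = 0.496.
Compositions from xᵢ = zᵢ/(1+ψ(Kᵢ−1)), yᵢ = Kᵢxᵢ:
  methanol: x = 0.185, y = 0.559
  n-heptane: x = 0.113, y = 0.160
  n-octane: x = 0.210, y = 0.123
  o-xylene: x = 0.493, y = 0.158

ψ = 0.496, x_n-heptane = 0.113, y_n-heptane = 0.160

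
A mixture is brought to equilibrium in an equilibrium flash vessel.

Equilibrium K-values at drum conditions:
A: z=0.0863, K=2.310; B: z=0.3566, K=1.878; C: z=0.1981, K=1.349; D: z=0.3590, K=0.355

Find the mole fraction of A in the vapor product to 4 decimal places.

Material balance + equilibrium reduce to Σ zᵢ(Kᵢ−1)/(1+ψ(Kᵢ−1)) = 0.
g(0) = ΣzᵢKᵢ − 1 = 0.2637 and g(1) = 1 − Σzᵢ/Kᵢ = -0.3854, so a root lies in (0, 1).
Newton iteration, ψ⁰ = 0.5:
  ψ = 0.5000: g = 0.00297, g' = -0.5297 → ψ = 0.5056
Converged at ψ = 0.5056.
Compositions from xᵢ = zᵢ/(1+ψ(Kᵢ−1)), yᵢ = Kᵢxᵢ:
  A: x = 0.0519, y = 0.1199
  B: x = 0.2470, y = 0.4638
  C: x = 0.1684, y = 0.2272
  D: x = 0.5327, y = 0.1891

y_A = 0.1199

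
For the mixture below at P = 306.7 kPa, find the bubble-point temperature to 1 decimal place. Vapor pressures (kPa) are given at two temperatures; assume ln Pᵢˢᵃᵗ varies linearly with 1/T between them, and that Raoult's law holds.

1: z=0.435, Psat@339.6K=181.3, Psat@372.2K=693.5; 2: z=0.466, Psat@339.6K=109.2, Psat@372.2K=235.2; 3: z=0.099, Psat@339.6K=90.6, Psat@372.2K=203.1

T = 362.0 K

Bubble-point temperature: ΣzᵢPᵢˢᵃᵗ(T) = P. Interpolate ln Pᵢˢᵃᵗ = aᵢ + bᵢ/T.
  T = 339.6 K: ΣzᵢPᵢˢᵃᵗ = 138.72 kPa
  T = 372.2 K: ΣzᵢPᵢˢᵃᵗ = 431.38 kPa
  T = 355.9 K: ΣzᵢPᵢˢᵃᵗ = 248.74 kPa
  T = 364.0 K: ΣzᵢPᵢˢᵃᵗ = 328.37 kPa
  T = 359.9 K: ΣzᵢPᵢˢᵃᵗ = 285.60 kPa
  T = 361.9 K: ΣzᵢPᵢˢᵃᵗ = 305.80 kPa
Interpolating between 361.9 K and 364.0 K gives T ≈ 362.0 K.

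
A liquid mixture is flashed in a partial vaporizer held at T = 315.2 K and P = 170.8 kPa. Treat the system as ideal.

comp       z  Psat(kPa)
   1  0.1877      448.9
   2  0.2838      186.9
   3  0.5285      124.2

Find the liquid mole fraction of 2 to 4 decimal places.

x_2 = 0.2676

Raoult's law: Kᵢ = Pᵢˢᵃᵗ/P = Pᵢˢᵃᵗ/170.8.
  K_1 = 448.9/170.8 = 2.628220, K_2 = 186.9/170.8 = 1.094262, K_3 = 124.2/170.8 = 0.727166
Rachford–Rice: g(β) = Σ zᵢ(Kᵢ−1)/(1+β(Kᵢ−1)) = 0.
Feasibility: ΣzᵢKᵢ = 1.1882, Σzᵢ/Kᵢ = 1.0576 — both > 1, two phases present.
Iterate (Newton) starting at β = 0.5:
  β = 0.5000: g = 0.02704, g' = -0.2063 → β = 0.6311
  β = 0.6311: g = 0.00179, g' = -0.1807 → β = 0.6410
  β = 0.6410: g = 0.00001, g' = -0.1792 → β = 0.6411
Converged at β = 0.6411.
Compositions from xᵢ = zᵢ/(1+β(Kᵢ−1)), yᵢ = Kᵢxᵢ:
  1: x = 0.0918, y = 0.2414
  2: x = 0.2676, y = 0.2929
  3: x = 0.6405, y = 0.4658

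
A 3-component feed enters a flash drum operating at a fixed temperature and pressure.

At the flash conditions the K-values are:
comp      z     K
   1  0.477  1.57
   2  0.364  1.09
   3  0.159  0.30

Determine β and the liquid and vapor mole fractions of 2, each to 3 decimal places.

Newton–Raphson from β = 0.5:
  β = 0.500: g = 0.0717, g' = -0.281 → β = 0.755
  β = 0.755: g = -0.0154, g' = -0.429 → β = 0.719
  β = 0.719: g = -0.0006, g' = -0.397 → β = 0.718
Converged at β = 0.718.
Compositions from xᵢ = zᵢ/(1+β(Kᵢ−1)), yᵢ = Kᵢxᵢ:
  1: x = 0.338, y = 0.531
  2: x = 0.342, y = 0.373
  3: x = 0.320, y = 0.096

β = 0.718, x_2 = 0.342, y_2 = 0.373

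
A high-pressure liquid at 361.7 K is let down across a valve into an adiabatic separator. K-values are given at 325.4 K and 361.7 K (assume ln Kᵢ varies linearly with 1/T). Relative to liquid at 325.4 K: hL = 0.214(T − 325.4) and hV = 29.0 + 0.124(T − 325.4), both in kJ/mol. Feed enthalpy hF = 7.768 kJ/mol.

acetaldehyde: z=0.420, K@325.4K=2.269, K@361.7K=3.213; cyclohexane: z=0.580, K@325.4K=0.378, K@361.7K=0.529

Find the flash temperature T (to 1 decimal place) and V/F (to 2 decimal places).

T = 328.0 K, V/F = 0.25

Adiabatic flash: solve Rachford–Rice at each trial T, then check hF = ψ·hV(T) + (1−ψ)·hL(T).
  T = 325.4 K: K = (2.269, 0.378), RR gives ψ = 0.218, H_out = 6.327 kJ/mol
  T = 361.7 K: K = (3.213, 0.529), RR gives ψ = 0.630, H_out = 23.971 kJ/mol
  T = 343.5 K: K = (2.724, 0.451), RR gives ψ = 0.428, H_out = 15.601 kJ/mol
  T = 334.4 K: K = (2.491, 0.414), RR gives ψ = 0.327, H_out = 11.152 kJ/mol
  T = 329.9 K: K = (2.379, 0.396), RR gives ψ = 0.274, H_out = 8.808 kJ/mol
  T = 327.6 K: K = (2.322, 0.387), RR gives ψ = 0.246, H_out = 7.560 kJ/mol
Linear interpolation between T = 327.6 (H_out = 7.560) and T = 329.9 (H_out = 8.808) on hF = 7.768 gives T ≈ 328.0 K, at which ψ = 0.25.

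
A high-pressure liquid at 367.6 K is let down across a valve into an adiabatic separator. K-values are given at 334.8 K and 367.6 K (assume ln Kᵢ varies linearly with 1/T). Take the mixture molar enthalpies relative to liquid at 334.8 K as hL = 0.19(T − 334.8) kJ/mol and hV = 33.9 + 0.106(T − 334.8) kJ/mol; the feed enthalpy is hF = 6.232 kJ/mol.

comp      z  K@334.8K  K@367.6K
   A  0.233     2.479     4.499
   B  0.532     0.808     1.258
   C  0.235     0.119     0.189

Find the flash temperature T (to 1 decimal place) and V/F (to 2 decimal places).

Adiabatic flash: solve Rachford–Rice at each trial T, then check hF = ψ·hV(T) + (1−ψ)·hL(T).
  T = 334.8 K: K = (2.479, 0.808, 0.119), RR gives ψ = 0.052, H_out = 1.755 kJ/mol
  T = 367.6 K: K = (4.499, 1.258, 0.189), RR gives ψ = 0.612, H_out = 25.281 kJ/mol
  T = 351.2 K: K = (3.386, 1.019, 0.152), RR gives ψ = 0.390, H_out = 15.795 kJ/mol
  T = 343.0 K: K = (2.908, 0.910, 0.135), RR gives ψ = 0.239, H_out = 9.492 kJ/mol
  T = 338.9 K: K = (2.688, 0.858, 0.127), RR gives ψ = 0.151, H_out = 5.834 kJ/mol
  T = 340.9 K: K = (2.794, 0.883, 0.131), RR gives ψ = 0.195, H_out = 7.666 kJ/mol
Linear interpolation between T = 338.9 (H_out = 5.834) and T = 340.9 (H_out = 7.666) on hF = 6.232 gives T ≈ 339.3 K, at which ψ = 0.16.

T = 339.3 K, V/F = 0.16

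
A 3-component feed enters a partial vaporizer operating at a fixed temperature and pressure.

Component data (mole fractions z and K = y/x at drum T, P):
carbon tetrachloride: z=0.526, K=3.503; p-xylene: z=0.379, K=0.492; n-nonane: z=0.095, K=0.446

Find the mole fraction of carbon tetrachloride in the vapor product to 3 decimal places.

Iterate (Newton) starting at ψ = 0.64:
  ψ = 0.640: g = 0.1392, g' = -0.771 → ψ = 0.820
  ψ = 0.820: g = 0.0046, g' = -0.739 → ψ = 0.827
Converged at ψ = 0.827.
Compositions from xᵢ = zᵢ/(1+ψ(Kᵢ−1)), yᵢ = Kᵢxᵢ:
  carbon tetrachloride: x = 0.171, y = 0.600
  p-xylene: x = 0.653, y = 0.321
  n-nonane: x = 0.175, y = 0.078

y_carbon tetrachloride = 0.600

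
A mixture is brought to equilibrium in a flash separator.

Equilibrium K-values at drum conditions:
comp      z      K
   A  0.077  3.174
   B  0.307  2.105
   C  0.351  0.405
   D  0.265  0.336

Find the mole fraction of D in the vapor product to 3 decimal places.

y_D = 0.098

Let ψ = V/F and solve Σ zᵢ(Kᵢ−1)/(1+ψ(Kᵢ−1)) = 0.
Check two-phase: ΣzᵢKᵢ = 1.122 > 1 and Σzᵢ/Kᵢ = 1.825 > 1, so g(0) = 0.122 > 0 and g(1) = -0.825 < 0.
Newton–Raphson from ψ = 0.41:
  ψ = 0.410: g = -0.1960, g' = -0.717 → ψ = 0.137
  ψ = 0.137: g = 0.0029, g' = -0.788 → ψ = 0.140
Converged at ψ = 0.140.
Compositions from xᵢ = zᵢ/(1+ψ(Kᵢ−1)), yᵢ = Kᵢxᵢ:
  A: x = 0.059, y = 0.187
  B: x = 0.266, y = 0.559
  C: x = 0.383, y = 0.155
  D: x = 0.292, y = 0.098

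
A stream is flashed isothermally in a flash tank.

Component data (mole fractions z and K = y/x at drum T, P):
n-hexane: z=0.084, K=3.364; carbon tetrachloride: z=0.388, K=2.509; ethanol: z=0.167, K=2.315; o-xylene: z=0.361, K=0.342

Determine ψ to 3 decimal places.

ψ = 0.737

Rachford–Rice: g(ψ) = Σ zᵢ(Kᵢ−1)/(1+ψ(Kᵢ−1)) = 0.
Feasibility: ΣzᵢKᵢ = 1.766, Σzᵢ/Kᵢ = 1.307 — both > 1, two phases present.
Iterate (Newton) starting at ψ = 0.31:
  ψ = 0.310: g = 0.3711, g' = -0.959 → ψ = 0.697
  ψ = 0.697: g = 0.0362, g' = -0.889 → ψ = 0.738
  ψ = 0.738: g = -0.0007, g' = -0.925 → ψ = 0.737
Converged at ψ = 0.737.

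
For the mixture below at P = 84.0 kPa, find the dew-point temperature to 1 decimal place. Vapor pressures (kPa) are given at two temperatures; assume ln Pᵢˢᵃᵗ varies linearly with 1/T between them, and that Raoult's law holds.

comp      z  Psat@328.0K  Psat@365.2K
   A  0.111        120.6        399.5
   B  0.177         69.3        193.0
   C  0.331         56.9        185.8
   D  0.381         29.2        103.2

Dew-point temperature: Σzᵢ·P/Pᵢˢᵃᵗ(T) = 1. Interpolate ln Pᵢˢᵃᵗ = aᵢ + bᵢ/T.
  T = 328.0 K: ΣzᵢP/Pᵢˢᵃᵗ = 1.8765
  T = 365.2 K: ΣzᵢP/Pᵢˢᵃᵗ = 0.5601
  T = 346.6 K: ΣzᵢP/Pᵢˢᵃᵗ = 0.9918
  T = 337.3 K: ΣzᵢP/Pᵢˢᵃᵗ = 1.3520
  T = 342.0 K: ΣzᵢP/Pᵢˢᵃᵗ = 1.1535
  T = 344.3 K: ΣzᵢP/Pᵢˢᵃᵗ = 1.0690
  T = 345.5 K: ΣzᵢP/Pᵢˢᵃᵗ = 1.0279
  T = 346.1 K: ΣzᵢP/Pᵢˢᵃᵗ = 1.0080
Interpolating between 346.1 K and 346.6 K gives T ≈ 346.3 K.

T = 346.3 K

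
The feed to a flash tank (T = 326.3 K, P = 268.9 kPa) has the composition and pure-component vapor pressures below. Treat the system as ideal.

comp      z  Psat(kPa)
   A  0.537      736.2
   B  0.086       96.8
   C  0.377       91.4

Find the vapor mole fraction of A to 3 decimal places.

Raoult's law: Kᵢ = Pᵢˢᵃᵗ/P = Pᵢˢᵃᵗ/268.9.
  K_A = 736.2/268.9 = 2.73782, K_B = 96.8/268.9 = 0.35999, K_C = 91.4/268.9 = 0.33990
Newton–Raphson from β = 0.69:
  β = 0.690: g = -0.1312, g' = -1.002 → β = 0.559
  β = 0.559: g = -0.0068, g' = -0.915 → β = 0.552
Converged at β = 0.552.
Compositions from xᵢ = zᵢ/(1+β(Kᵢ−1)), yᵢ = Kᵢxᵢ:
  A: x = 0.274, y = 0.751
  B: x = 0.133, y = 0.048
  C: x = 0.593, y = 0.202

y_A = 0.751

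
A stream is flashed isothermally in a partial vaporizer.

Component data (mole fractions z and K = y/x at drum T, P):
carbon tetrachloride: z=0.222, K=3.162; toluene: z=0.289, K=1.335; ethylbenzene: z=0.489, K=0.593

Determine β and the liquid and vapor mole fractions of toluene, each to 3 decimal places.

β = 0.674, x_toluene = 0.236, y_toluene = 0.315

Material balance + equilibrium reduce to Σ zᵢ(Kᵢ−1)/(1+β(Kᵢ−1)) = 0.
Check two-phase: ΣzᵢKᵢ = 1.378 > 1 and Σzᵢ/Kᵢ = 1.111 > 1, so g(0) = 0.378 > 0 and g(1) = -0.111 < 0.
Newton iteration, β⁰ = 0.54:
  β = 0.540: g = 0.0483, g' = -0.377 → β = 0.668
  β = 0.668: g = 0.0021, g' = -0.348 → β = 0.674
Converged at β = 0.674.
Compositions from xᵢ = zᵢ/(1+β(Kᵢ−1)), yᵢ = Kᵢxᵢ:
  carbon tetrachloride: x = 0.090, y = 0.286
  toluene: x = 0.236, y = 0.315
  ethylbenzene: x = 0.674, y = 0.400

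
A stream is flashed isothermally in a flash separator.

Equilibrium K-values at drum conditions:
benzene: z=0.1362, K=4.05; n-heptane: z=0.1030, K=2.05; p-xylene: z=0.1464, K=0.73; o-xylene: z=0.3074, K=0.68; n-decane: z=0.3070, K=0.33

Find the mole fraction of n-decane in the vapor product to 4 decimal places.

y_n-decane = 0.1131

Rachford–Rice: g(β) = Σ zᵢ(Kᵢ−1)/(1+β(Kᵢ−1)) = 0.
Check two-phase: ΣzᵢKᵢ = 1.1800 > 1 and Σzᵢ/Kᵢ = 1.6668 > 1, so g(0) = 0.1800 > 0 and g(1) = -0.6668 < 0.
Newton iteration, β⁰ = 0.41:
  β = 0.4100: g = -0.18108, g' = -0.6228 → β = 0.1193
  β = 0.1193: g = 0.03405, g' = -0.9791 → β = 0.1540
  β = 0.1540: g = 0.00164, g' = -0.8884 → β = 0.1559
Converged at β = 0.1559.
Compositions from xᵢ = zᵢ/(1+β(Kᵢ−1)), yᵢ = Kᵢxᵢ:
  benzene: x = 0.0923, y = 0.3738
  n-heptane: x = 0.0885, y = 0.1814
  p-xylene: x = 0.1528, y = 0.1116
  o-xylene: x = 0.3235, y = 0.2200
  n-decane: x = 0.3428, y = 0.1131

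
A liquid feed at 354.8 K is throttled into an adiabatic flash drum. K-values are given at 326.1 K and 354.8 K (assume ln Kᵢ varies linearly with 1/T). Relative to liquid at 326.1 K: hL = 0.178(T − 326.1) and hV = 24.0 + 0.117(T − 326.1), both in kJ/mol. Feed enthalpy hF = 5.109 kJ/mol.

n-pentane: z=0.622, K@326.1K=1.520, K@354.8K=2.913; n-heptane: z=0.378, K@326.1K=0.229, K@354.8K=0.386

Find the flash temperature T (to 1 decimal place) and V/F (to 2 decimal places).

T = 328.4 K, V/F = 0.20

Adiabatic flash: solve Rachford–Rice at each trial T, then check hF = ψ·hV(T) + (1−ψ)·hL(T).
  T = 326.1 K: K = (1.520, 0.229), RR gives ψ = 0.080, H_out = 1.916 kJ/mol
  T = 354.8 K: K = (2.913, 0.386), RR gives ψ = 0.815, H_out = 23.251 kJ/mol
  T = 340.5 K: K = (2.136, 0.301), RR gives ψ = 0.557, H_out = 15.438 kJ/mol
  T = 333.3 K: K = (1.808, 0.263), RR gives ψ = 0.377, H_out = 10.156 kJ/mol
  T = 329.7 K: K = (1.659, 0.246), RR gives ψ = 0.251, H_out = 6.621 kJ/mol
  T = 327.9 K: K = (1.589, 0.237), RR gives ψ = 0.173, H_out = 4.460 kJ/mol
Linear interpolation between T = 327.9 (H_out = 4.460) and T = 329.7 (H_out = 6.621) on hF = 5.109 gives T ≈ 328.4 K, at which ψ = 0.20.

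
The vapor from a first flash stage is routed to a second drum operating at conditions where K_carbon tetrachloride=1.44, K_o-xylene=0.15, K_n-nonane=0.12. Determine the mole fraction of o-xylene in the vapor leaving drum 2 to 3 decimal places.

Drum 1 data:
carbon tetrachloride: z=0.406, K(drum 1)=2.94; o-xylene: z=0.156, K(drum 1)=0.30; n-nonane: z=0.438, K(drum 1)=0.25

Drum 1:
Iterate (Newton) starting at ψ₁ = 0.51:
  ψ₁ = 0.510: g = -0.3059, g' = -1.217 → ψ₁ = 0.259
  ψ₁ = 0.259: g = -0.0165, g' = -1.171 → ψ₁ = 0.245
Converged at ψ₁ = 0.245.
Drum-1 compositions:
  carbon tetrachloride: x = 0.275, y = 0.809
  o-xylene: x = 0.188, y = 0.056
  n-nonane: x = 0.536, y = 0.134
Drum-2 feed = drum-1 vapor: z₂ = (0.8094, 0.0565, 0.1341).
Drum 2:
Material balance + equilibrium reduce to Σ zᵢ(Kᵢ−1)/(1+ψ₂(Kᵢ−1)) = 0.
Check two-phase: ΣzᵢKᵢ = 1.190 > 1 and Σzᵢ/Kᵢ = 2.056 > 1, so g(0) = 0.190 > 0 and g(1) = -1.056 < 0.
Newton–Raphson from ψ₂ = 0.54:
  ψ₂ = 0.540: g = -0.0258, g' = -0.619 → ψ₂ = 0.498
  ψ₂ = 0.498: g = -0.0013, g' = -0.558 → ψ₂ = 0.496
Converged at ψ₂ = 0.496.
  carbon tetrachloride: x = 0.664, y = 0.957
  o-xylene: x = 0.098, y = 0.015
  n-nonane: x = 0.238, y = 0.029

y_o-xylene (drum 2) = 0.015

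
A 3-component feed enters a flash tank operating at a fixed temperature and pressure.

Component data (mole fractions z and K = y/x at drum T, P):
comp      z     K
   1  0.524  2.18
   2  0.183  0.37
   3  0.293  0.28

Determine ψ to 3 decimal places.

ψ = 0.360

Material balance + equilibrium reduce to Σ zᵢ(Kᵢ−1)/(1+ψ(Kᵢ−1)) = 0.
Feasibility: ΣzᵢKᵢ = 1.292, Σzᵢ/Kᵢ = 1.781 — both > 1, two phases present.
Newton iteration, ψ⁰ = 0.5:
  ψ = 0.500: g = -0.1091, g' = -0.814 → ψ = 0.366
  ψ = 0.366: g = -0.0045, g' = -0.759 → ψ = 0.360
Converged at ψ = 0.360.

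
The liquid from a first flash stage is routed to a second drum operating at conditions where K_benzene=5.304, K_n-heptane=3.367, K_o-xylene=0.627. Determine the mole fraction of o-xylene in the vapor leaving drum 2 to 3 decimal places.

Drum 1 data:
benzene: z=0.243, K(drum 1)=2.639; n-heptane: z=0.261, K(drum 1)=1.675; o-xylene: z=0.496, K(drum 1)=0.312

y_o-xylene (drum 2) = 0.558

Drum 1:
Iterate (Newton) starting at ψ₁ = 0.5:
  ψ₁ = 0.500: g = -0.1696, g' = -0.809 → ψ₁ = 0.290
  ψ₁ = 0.290: g = -0.0093, g' = -0.749 → ψ₁ = 0.278
Converged at ψ₁ = 0.278.
Drum-1 compositions:
  benzene: x = 0.167, y = 0.441
  n-heptane: x = 0.220, y = 0.368
  o-xylene: x = 0.613, y = 0.191
Drum-2 feed = drum-1 liquid: z₂ = (0.1669, 0.2198, 0.6133).
Drum 2:
Let ψ₂ = V/F and solve Σ zᵢ(Kᵢ−1)/(1+ψ₂(Kᵢ−1)) = 0.
Feasibility: ΣzᵢKᵢ = 2.010, Σzᵢ/Kᵢ = 1.075 — both > 1, two phases present.
Newton iteration, ψ₂⁰ = 0.5:
  ψ₂ = 0.500: g = 0.1850, g' = -0.698 → ψ₂ = 0.765
  ψ₂ = 0.765: g = 0.0324, g' = -0.491 → ψ₂ = 0.831
  ψ₂ = 0.831: g = 0.0008, g' = -0.467 → ψ₂ = 0.833
Converged at ψ₂ = 0.833.
  benzene: x = 0.036, y = 0.193
  n-heptane: x = 0.074, y = 0.249
  o-xylene: x = 0.890, y = 0.558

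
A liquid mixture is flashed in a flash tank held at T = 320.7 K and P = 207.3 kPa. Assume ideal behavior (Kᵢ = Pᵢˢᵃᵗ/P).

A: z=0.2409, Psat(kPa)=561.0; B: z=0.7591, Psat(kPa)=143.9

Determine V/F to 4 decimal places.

Raoult's law: Kᵢ = Pᵢˢᵃᵗ/P = Pᵢˢᵃᵗ/207.3.
  K_A = 561.0/207.3 = 2.706223, K_B = 143.9/207.3 = 0.694163
Rachford–Rice: g(V/F) = Σ zᵢ(Kᵢ−1)/(1+V/F(Kᵢ−1)) = 0.
g(0) = ΣzᵢKᵢ − 1 = 0.1789 and g(1) = 1 − Σzᵢ/Kᵢ = -0.1826, so a root lies in (0, 1).
Binary case is linear: z₁(K₁−1)(1+V/F(K₂−1)) + z₂(K₂−1)(1+V/F(K₁−1)) = 0
⇒ V/F = [z₁(K₁−1)+z₂(K₂−1)] / [−(K₁−1)(K₂−1)] = 0.17887/0.52183 = 0.3428

V/F = 0.3428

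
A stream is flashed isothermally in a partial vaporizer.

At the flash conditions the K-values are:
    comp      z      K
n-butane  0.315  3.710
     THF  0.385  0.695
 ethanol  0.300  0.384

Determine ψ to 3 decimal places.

ψ = 0.440

Let ψ = V/F and solve Σ zᵢ(Kᵢ−1)/(1+ψ(Kᵢ−1)) = 0.
Feasibility: ΣzᵢKᵢ = 1.551, Σzᵢ/Kᵢ = 1.420 — both > 1, two phases present.
Newton–Raphson from ψ = 0.67:
  ψ = 0.670: g = -0.1591, g' = -0.678 → ψ = 0.436
  ψ = 0.436: g = 0.0036, g' = -0.747 → ψ = 0.440
Converged at ψ = 0.440.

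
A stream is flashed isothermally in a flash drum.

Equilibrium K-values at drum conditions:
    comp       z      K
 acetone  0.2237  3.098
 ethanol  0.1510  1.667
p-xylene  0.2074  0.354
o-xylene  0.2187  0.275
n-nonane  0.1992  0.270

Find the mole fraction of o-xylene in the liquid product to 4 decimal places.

x_o-xylene = 0.2377

Rachford–Rice: g(β) = Σ zᵢ(Kᵢ−1)/(1+β(Kᵢ−1)) = 0.
Check two-phase: ΣzᵢKᵢ = 1.1321 > 1 and Σzᵢ/Kᵢ = 2.2817 > 1, so g(0) = 0.1321 > 0 and g(1) = -1.2817 < 0.
Iterate (Newton) starting at β = 0.5:
  β = 0.5000: g = -0.37104, g' = -1.0073 → β = 0.1316
  β = 0.1316: g = -0.02224, g' = -1.0352 → β = 0.1101
  β = 0.1101: g = 0.00036, g' = -1.0696 → β = 0.1105
Converged at β = 0.1105.
Compositions from xᵢ = zᵢ/(1+β(Kᵢ−1)), yᵢ = Kᵢxᵢ:
  acetone: x = 0.1816, y = 0.5626
  ethanol: x = 0.1406, y = 0.2344
  p-xylene: x = 0.2233, y = 0.0791
  o-xylene: x = 0.2377, y = 0.0654
  n-nonane: x = 0.2167, y = 0.0585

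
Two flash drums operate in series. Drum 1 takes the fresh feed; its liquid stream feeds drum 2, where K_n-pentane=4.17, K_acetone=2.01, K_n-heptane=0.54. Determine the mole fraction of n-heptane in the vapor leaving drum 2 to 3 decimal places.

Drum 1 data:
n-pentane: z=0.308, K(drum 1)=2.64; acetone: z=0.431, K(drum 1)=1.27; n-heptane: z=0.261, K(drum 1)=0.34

y_n-heptane (drum 2) = 0.405

Drum 1:
Rachford–Rice: g(ψ₁) = Σ zᵢ(Kᵢ−1)/(1+ψ₁(Kᵢ−1)) = 0.
Feasibility: ΣzᵢKᵢ = 1.449, Σzᵢ/Kᵢ = 1.224 — both > 1, two phases present.
Newton–Raphson from ψ₁ = 0.62:
  ψ₁ = 0.620: g = 0.0586, g' = -0.552 → ψ₁ = 0.726
  ψ₁ = 0.726: g = -0.0029, g' = -0.614 → ψ₁ = 0.721
Converged at ψ₁ = 0.721.
Drum-1 compositions:
  n-pentane: x = 0.141, y = 0.372
  acetone: x = 0.361, y = 0.458
  n-heptane: x = 0.498, y = 0.169
Drum-2 feed = drum-1 liquid: z₂ = (0.1411, 0.3607, 0.4982).
Drum 2:
Rachford–Rice: g(ψ₂) = Σ zᵢ(Kᵢ−1)/(1+ψ₂(Kᵢ−1)) = 0.
g(0) = ΣzᵢKᵢ − 1 = 0.582 and g(1) = 1 − Σzᵢ/Kᵢ = -0.136, so a root lies in (0, 1).
Newton–Raphson from ψ₂ = 0.5:
  ψ₂ = 0.500: g = 0.1175, g' = -0.552 → ψ₂ = 0.713
  ψ₂ = 0.713: g = 0.0081, g' = -0.491 → ψ₂ = 0.729
Converged at ψ₂ = 0.729.
  n-pentane: x = 0.043, y = 0.178
  acetone: x = 0.208, y = 0.418
  n-heptane: x = 0.750, y = 0.405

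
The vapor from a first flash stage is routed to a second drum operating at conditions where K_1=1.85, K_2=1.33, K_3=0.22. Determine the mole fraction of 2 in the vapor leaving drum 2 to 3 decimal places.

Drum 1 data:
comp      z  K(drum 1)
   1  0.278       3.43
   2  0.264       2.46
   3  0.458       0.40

Drum 1:
Iterate (Newton) starting at ψ₁ = 0.5:
  ψ₁ = 0.500: g = 0.1352, g' = -0.859 → ψ₁ = 0.657
  ψ₁ = 0.657: g = 0.0030, g' = -0.839 → ψ₁ = 0.661
Converged at ψ₁ = 0.661.
Drum-1 compositions:
  1: x = 0.107, y = 0.366
  2: x = 0.134, y = 0.331
  3: x = 0.759, y = 0.304
Drum-2 feed = drum-1 vapor: z₂ = (0.3659, 0.3305, 0.3036).
Drum 2:
Rachford–Rice: g(ψ₂) = Σ zᵢ(Kᵢ−1)/(1+ψ₂(Kᵢ−1)) = 0.
Feasibility: ΣzᵢKᵢ = 1.183, Σzᵢ/Kᵢ = 1.826 — both > 1, two phases present.
Iterate (Newton) starting at ψ₂ = 0.5:
  ψ₂ = 0.500: g = -0.0763, g' = -0.653 → ψ₂ = 0.383
  ψ₂ = 0.383: g = -0.0063, g' = -0.555 → ψ₂ = 0.372
Converged at ψ₂ = 0.372.
  1: x = 0.278, y = 0.514
  2: x = 0.294, y = 0.392
  3: x = 0.428, y = 0.094

y_2 (drum 2) = 0.392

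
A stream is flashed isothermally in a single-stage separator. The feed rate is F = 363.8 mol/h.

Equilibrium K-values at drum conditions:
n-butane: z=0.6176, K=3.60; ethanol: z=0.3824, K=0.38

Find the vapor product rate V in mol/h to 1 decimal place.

Rachford–Rice: g(ψ) = Σ zᵢ(Kᵢ−1)/(1+ψ(Kᵢ−1)) = 0.
Feasibility: ΣzᵢKᵢ = 2.3687, Σzᵢ/Kᵢ = 1.1779 — both > 1, two phases present.
Newton–Raphson from ψ = 0.5:
  ψ = 0.5000: g = 0.35455, g' = -1.0980 → ψ = 0.8229
  ψ = 0.8229: g = 0.02740, g' = -1.0363 → ψ = 0.8494
  ψ = 0.8494: g = -0.00032, g' = -1.0615 → ψ = 0.8491
Converged at ψ = 0.8491.
Then V = ψ·F = 0.8491·363.8 = 308.9 mol/h and L = F − V = 54.9 mol/h.

V = 308.9 mol/h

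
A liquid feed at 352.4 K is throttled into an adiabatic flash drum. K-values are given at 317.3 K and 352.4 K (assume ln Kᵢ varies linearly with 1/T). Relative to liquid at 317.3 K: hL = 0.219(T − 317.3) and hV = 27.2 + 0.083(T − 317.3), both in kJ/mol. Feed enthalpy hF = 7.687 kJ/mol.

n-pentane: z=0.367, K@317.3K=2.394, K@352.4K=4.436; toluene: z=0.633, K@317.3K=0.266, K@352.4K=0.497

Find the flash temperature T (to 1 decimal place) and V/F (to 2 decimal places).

Adiabatic flash: solve Rachford–Rice at each trial T, then check hF = ψ·hV(T) + (1−ψ)·hL(T).
  T = 317.3 K: K = (2.394, 0.266), RR gives ψ = 0.046, H_out = 1.249 kJ/mol
  T = 352.4 K: K = (4.436, 0.497), RR gives ψ = 0.545, H_out = 19.918 kJ/mol
  T = 334.9 K: K = (3.315, 0.370), RR gives ψ = 0.309, H_out = 11.520 kJ/mol
  T = 326.1 K: K = (2.829, 0.315), RR gives ψ = 0.190, H_out = 6.863 kJ/mol
  T = 330.5 K: K = (3.066, 0.342), RR gives ψ = 0.251, H_out = 9.271 kJ/mol
  T = 328.3 K: K = (2.946, 0.328), RR gives ψ = 0.221, H_out = 8.091 kJ/mol
Linear interpolation between T = 326.1 (H_out = 6.863) and T = 328.3 (H_out = 8.091) on hF = 7.687 gives T ≈ 327.6 K, at which ψ = 0.21.

T = 327.6 K, V/F = 0.21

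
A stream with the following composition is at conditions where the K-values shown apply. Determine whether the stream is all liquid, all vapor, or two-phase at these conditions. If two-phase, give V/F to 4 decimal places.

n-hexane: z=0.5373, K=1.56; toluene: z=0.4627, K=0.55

two-phase, V/F = 0.3677

ΣzᵢKᵢ = 1.0927; Σzᵢ/Kᵢ = 1.1857.
Both exceed 1, so a two-phase solution exists.
Material balance + equilibrium reduce to Σ zᵢ(Kᵢ−1)/(1+ψ(Kᵢ−1)) = 0.
Iterate (Newton) starting at ψ = 0.39:
  ψ = 0.3900: g = -0.00558, g' = -0.2513 → ψ = 0.3678
Converged at ψ = 0.3677.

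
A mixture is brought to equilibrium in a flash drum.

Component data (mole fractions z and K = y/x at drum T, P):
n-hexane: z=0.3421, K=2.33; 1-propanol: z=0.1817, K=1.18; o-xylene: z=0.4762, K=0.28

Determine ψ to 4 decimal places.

Let ψ = V/F and solve Σ zᵢ(Kᵢ−1)/(1+ψ(Kᵢ−1)) = 0.
g(0) = ΣzᵢKᵢ − 1 = 0.1448 and g(1) = 1 − Σzᵢ/Kᵢ = -1.0015, so a root lies in (0, 1).
Newton iteration, ψ⁰ = 0.39:
  ψ = 0.3900: g = -0.14658, g' = -0.7448 → ψ = 0.1932
  ψ = 0.1932: g = -0.00467, g' = -0.7216 → ψ = 0.1867
Converged at ψ = 0.1867.

ψ = 0.1867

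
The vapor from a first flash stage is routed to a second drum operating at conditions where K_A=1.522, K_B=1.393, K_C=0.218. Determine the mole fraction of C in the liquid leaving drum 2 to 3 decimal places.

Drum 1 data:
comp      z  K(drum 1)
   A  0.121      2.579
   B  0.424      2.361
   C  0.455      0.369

Drum 1:
Rachford–Rice: g(ψ₁) = Σ zᵢ(Kᵢ−1)/(1+ψ₁(Kᵢ−1)) = 0.
g(0) = ΣzᵢKᵢ − 1 = 0.481 and g(1) = 1 − Σzᵢ/Kᵢ = -0.460, so a root lies in (0, 1).
Newton iteration, ψ₁⁰ = 0.55:
  ψ₁ = 0.550: g = -0.0074, g' = -0.768 → ψ₁ = 0.540
Converged at ψ₁ = 0.540.
Drum-1 compositions:
  A: x = 0.065, y = 0.168
  B: x = 0.244, y = 0.577
  C: x = 0.690, y = 0.255
Drum-2 feed = drum-1 vapor: z₂ = (0.1684, 0.5769, 0.2547).
Drum 2:
Iterate (Newton) starting at ψ₂ = 0.62:
  ψ₂ = 0.620: g = -0.1380, g' = -0.671 → ψ₂ = 0.414
  ψ₂ = 0.414: g = -0.0274, g' = -0.438 → ψ₂ = 0.352
  ψ₂ = 0.352: g = -0.0013, g' = -0.398 → ψ₂ = 0.348
Converged at ψ₂ = 0.348.
  A: x = 0.142, y = 0.217
  B: x = 0.507, y = 0.707
  C: x = 0.350, y = 0.076

x_C (drum 2) = 0.350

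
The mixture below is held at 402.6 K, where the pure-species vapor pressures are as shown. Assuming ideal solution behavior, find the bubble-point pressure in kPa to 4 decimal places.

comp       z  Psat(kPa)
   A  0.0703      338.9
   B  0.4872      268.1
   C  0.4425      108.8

At the bubble point ψ → 0, so ΣzᵢKᵢ = 1 with Kᵢ = Pᵢˢᵃᵗ/P ⇒ P = ΣzᵢPᵢˢᵃᵗ.
P = 0.0703·338.9 + 0.4872·268.1 + 0.4425·108.8 = 202.5870 kPa

Pbub = 202.5870 kPa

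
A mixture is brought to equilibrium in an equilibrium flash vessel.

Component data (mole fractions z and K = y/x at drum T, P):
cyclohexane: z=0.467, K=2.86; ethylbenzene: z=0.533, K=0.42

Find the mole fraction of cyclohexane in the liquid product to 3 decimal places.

x_cyclohexane = 0.238

Binary case is linear: z₁(K₁−1)(1+ψ(K₂−1)) + z₂(K₂−1)(1+ψ(K₁−1)) = 0
⇒ ψ = [z₁(K₁−1)+z₂(K₂−1)] / [−(K₁−1)(K₂−1)] = 0.5595/1.0788 = 0.519
Compositions from xᵢ = zᵢ/(1+ψ(Kᵢ−1)), yᵢ = Kᵢxᵢ:
  cyclohexane: x = 0.238, y = 0.680
  ethylbenzene: x = 0.762, y = 0.320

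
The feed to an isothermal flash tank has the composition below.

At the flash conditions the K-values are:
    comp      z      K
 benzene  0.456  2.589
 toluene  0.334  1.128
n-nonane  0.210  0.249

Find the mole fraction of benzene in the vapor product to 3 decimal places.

Rachford–Rice: g(ψ) = Σ zᵢ(Kᵢ−1)/(1+ψ(Kᵢ−1)) = 0.
Check two-phase: ΣzᵢKᵢ = 1.610 > 1 and Σzᵢ/Kᵢ = 1.316 > 1, so g(0) = 0.610 > 0 and g(1) = -0.316 < 0.
Newton–Raphson from ψ = 0.63:
  ψ = 0.630: g = 0.1023, g' = -0.719 → ψ = 0.772
  ψ = 0.772: g = -0.0113, g' = -0.908 → ψ = 0.760
Converged at ψ = 0.760.
Compositions from xᵢ = zᵢ/(1+ψ(Kᵢ−1)), yᵢ = Kᵢxᵢ:
  benzene: x = 0.207, y = 0.535
  toluene: x = 0.304, y = 0.343
  n-nonane: x = 0.489, y = 0.122

y_benzene = 0.535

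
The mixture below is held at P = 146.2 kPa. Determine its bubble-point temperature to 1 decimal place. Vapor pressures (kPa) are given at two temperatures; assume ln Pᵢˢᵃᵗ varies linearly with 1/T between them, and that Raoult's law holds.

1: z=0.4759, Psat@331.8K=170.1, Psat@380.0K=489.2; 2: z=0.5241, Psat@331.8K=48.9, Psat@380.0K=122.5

T = 345.3 K

Bubble-point temperature: ΣzᵢPᵢˢᵃᵗ(T) = P. Interpolate ln Pᵢˢᵃᵗ = aᵢ + bᵢ/T.
  T = 331.8 K: ΣzᵢPᵢˢᵃᵗ = 106.58 kPa
  T = 380.0 K: ΣzᵢPᵢˢᵃᵗ = 297.01 kPa
  T = 355.9 K: ΣzᵢPᵢˢᵃᵗ = 184.12 kPa
  T = 343.9 K: ΣzᵢPᵢˢᵃᵗ = 141.58 kPa
  T = 349.9 K: ΣzᵢPᵢˢᵃᵗ = 161.81 kPa
  T = 346.9 K: ΣzᵢPᵢˢᵃᵗ = 151.44 kPa
  T = 345.4 K: ΣzᵢPᵢˢᵃᵗ = 146.45 kPa
Interpolating between 343.9 K and 345.4 K gives T ≈ 345.3 K.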